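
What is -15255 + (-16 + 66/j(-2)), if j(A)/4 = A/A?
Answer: -30509/2 ≈ -15255.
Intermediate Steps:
j(A) = 4 (j(A) = 4*(A/A) = 4*1 = 4)
-15255 + (-16 + 66/j(-2)) = -15255 + (-16 + 66/4) = -15255 + (-16 + (1/4)*66) = -15255 + (-16 + 33/2) = -15255 + 1/2 = -30509/2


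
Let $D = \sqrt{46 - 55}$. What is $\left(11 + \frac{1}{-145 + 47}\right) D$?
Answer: $\frac{3231 i}{98} \approx 32.969 i$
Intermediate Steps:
$D = 3 i$ ($D = \sqrt{-9} = 3 i \approx 3.0 i$)
$\left(11 + \frac{1}{-145 + 47}\right) D = \left(11 + \frac{1}{-145 + 47}\right) 3 i = \left(11 + \frac{1}{-98}\right) 3 i = \left(11 - \frac{1}{98}\right) 3 i = \frac{1077 \cdot 3 i}{98} = \frac{3231 i}{98}$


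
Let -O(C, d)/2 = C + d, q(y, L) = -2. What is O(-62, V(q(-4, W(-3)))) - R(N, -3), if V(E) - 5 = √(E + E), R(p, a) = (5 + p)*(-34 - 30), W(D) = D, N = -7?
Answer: -14 - 4*I ≈ -14.0 - 4.0*I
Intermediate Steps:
R(p, a) = -320 - 64*p (R(p, a) = (5 + p)*(-64) = -320 - 64*p)
V(E) = 5 + √2*√E (V(E) = 5 + √(E + E) = 5 + √(2*E) = 5 + √2*√E)
O(C, d) = -2*C - 2*d (O(C, d) = -2*(C + d) = -2*C - 2*d)
O(-62, V(q(-4, W(-3)))) - R(N, -3) = (-2*(-62) - 2*(5 + √2*√(-2))) - (-320 - 64*(-7)) = (124 - 2*(5 + √2*(I*√2))) - (-320 + 448) = (124 - 2*(5 + 2*I)) - 1*128 = (124 + (-10 - 4*I)) - 128 = (114 - 4*I) - 128 = -14 - 4*I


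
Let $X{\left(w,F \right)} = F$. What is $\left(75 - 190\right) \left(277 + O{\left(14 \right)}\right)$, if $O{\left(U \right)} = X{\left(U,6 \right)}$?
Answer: $-32545$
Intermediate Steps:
$O{\left(U \right)} = 6$
$\left(75 - 190\right) \left(277 + O{\left(14 \right)}\right) = \left(75 - 190\right) \left(277 + 6\right) = \left(-115\right) 283 = -32545$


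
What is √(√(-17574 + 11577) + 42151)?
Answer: √(42151 + I*√5997) ≈ 205.31 + 0.189*I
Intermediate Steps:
√(√(-17574 + 11577) + 42151) = √(√(-5997) + 42151) = √(I*√5997 + 42151) = √(42151 + I*√5997)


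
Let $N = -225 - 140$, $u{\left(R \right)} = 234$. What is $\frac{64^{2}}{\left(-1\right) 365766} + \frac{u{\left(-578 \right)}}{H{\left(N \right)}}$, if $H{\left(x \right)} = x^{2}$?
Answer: $- \frac{230050178}{24364587675} \approx -0.009442$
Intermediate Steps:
$N = -365$
$\frac{64^{2}}{\left(-1\right) 365766} + \frac{u{\left(-578 \right)}}{H{\left(N \right)}} = \frac{64^{2}}{\left(-1\right) 365766} + \frac{234}{\left(-365\right)^{2}} = \frac{4096}{-365766} + \frac{234}{133225} = 4096 \left(- \frac{1}{365766}\right) + 234 \cdot \frac{1}{133225} = - \frac{2048}{182883} + \frac{234}{133225} = - \frac{230050178}{24364587675}$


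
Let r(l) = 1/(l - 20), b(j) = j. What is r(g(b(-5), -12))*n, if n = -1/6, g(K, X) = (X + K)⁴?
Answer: -1/501006 ≈ -1.9960e-6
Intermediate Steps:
g(K, X) = (K + X)⁴
n = -⅙ (n = -1*⅙ = -⅙ ≈ -0.16667)
r(l) = 1/(-20 + l)
r(g(b(-5), -12))*n = -⅙/(-20 + (-5 - 12)⁴) = -⅙/(-20 + (-17)⁴) = -⅙/(-20 + 83521) = -⅙/83501 = (1/83501)*(-⅙) = -1/501006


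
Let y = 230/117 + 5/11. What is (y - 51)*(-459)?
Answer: 3188622/143 ≈ 22298.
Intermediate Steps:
y = 3115/1287 (y = 230*(1/117) + 5*(1/11) = 230/117 + 5/11 = 3115/1287 ≈ 2.4204)
(y - 51)*(-459) = (3115/1287 - 51)*(-459) = -62522/1287*(-459) = 3188622/143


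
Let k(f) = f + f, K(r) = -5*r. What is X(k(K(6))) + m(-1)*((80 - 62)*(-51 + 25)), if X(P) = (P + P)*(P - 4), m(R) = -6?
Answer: 10488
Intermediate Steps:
k(f) = 2*f
X(P) = 2*P*(-4 + P) (X(P) = (2*P)*(-4 + P) = 2*P*(-4 + P))
X(k(K(6))) + m(-1)*((80 - 62)*(-51 + 25)) = 2*(2*(-5*6))*(-4 + 2*(-5*6)) - 6*(80 - 62)*(-51 + 25) = 2*(2*(-30))*(-4 + 2*(-30)) - 108*(-26) = 2*(-60)*(-4 - 60) - 6*(-468) = 2*(-60)*(-64) + 2808 = 7680 + 2808 = 10488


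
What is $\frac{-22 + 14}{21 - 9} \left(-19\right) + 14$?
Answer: $\frac{80}{3} \approx 26.667$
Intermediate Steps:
$\frac{-22 + 14}{21 - 9} \left(-19\right) + 14 = - \frac{8}{12} \left(-19\right) + 14 = \left(-8\right) \frac{1}{12} \left(-19\right) + 14 = \left(- \frac{2}{3}\right) \left(-19\right) + 14 = \frac{38}{3} + 14 = \frac{80}{3}$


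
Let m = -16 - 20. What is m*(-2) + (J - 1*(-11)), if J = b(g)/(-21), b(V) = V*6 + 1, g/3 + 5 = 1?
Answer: 1814/21 ≈ 86.381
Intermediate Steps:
g = -12 (g = -15 + 3*1 = -15 + 3 = -12)
b(V) = 1 + 6*V (b(V) = 6*V + 1 = 1 + 6*V)
m = -36
J = 71/21 (J = (1 + 6*(-12))/(-21) = (1 - 72)*(-1/21) = -71*(-1/21) = 71/21 ≈ 3.3810)
m*(-2) + (J - 1*(-11)) = -36*(-2) + (71/21 - 1*(-11)) = 72 + (71/21 + 11) = 72 + 302/21 = 1814/21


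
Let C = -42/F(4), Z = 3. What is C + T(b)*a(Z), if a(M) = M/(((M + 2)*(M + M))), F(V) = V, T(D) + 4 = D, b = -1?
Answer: -11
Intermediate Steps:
T(D) = -4 + D
a(M) = 1/(2*(2 + M)) (a(M) = M/(((2 + M)*(2*M))) = M/((2*M*(2 + M))) = M*(1/(2*M*(2 + M))) = 1/(2*(2 + M)))
C = -21/2 (C = -42/4 = -42*¼ = -21/2 ≈ -10.500)
C + T(b)*a(Z) = -21/2 + (-4 - 1)*(1/(2*(2 + 3))) = -21/2 - 5/(2*5) = -21/2 - 5*⅒ = -21/2 - ½ = -11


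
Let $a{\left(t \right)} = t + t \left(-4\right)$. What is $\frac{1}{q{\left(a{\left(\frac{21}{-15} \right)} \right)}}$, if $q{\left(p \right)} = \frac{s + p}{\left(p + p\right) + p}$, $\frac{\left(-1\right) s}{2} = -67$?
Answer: $\frac{63}{691} \approx 0.091172$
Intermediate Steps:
$s = 134$ ($s = \left(-2\right) \left(-67\right) = 134$)
$a{\left(t \right)} = - 3 t$ ($a{\left(t \right)} = t - 4 t = - 3 t$)
$q{\left(p \right)} = \frac{134 + p}{3 p}$ ($q{\left(p \right)} = \frac{134 + p}{\left(p + p\right) + p} = \frac{134 + p}{2 p + p} = \frac{134 + p}{3 p}$)
$\frac{1}{q{\left(a{\left(\frac{21}{-15} \right)} \right)}} = \frac{1}{\frac{1}{3} \frac{1}{\left(-3\right) \frac{21}{-15}} \left(134 - 3 \frac{21}{-15}\right)} = \frac{1}{\frac{1}{3} \frac{1}{\left(-3\right) 21 \left(- \frac{1}{15}\right)} \left(134 - 3 \cdot 21 \left(- \frac{1}{15}\right)\right)} = \frac{1}{\frac{1}{3} \frac{1}{\left(-3\right) \left(- \frac{7}{5}\right)} \left(134 - - \frac{21}{5}\right)} = \frac{1}{\frac{1}{3} \frac{1}{\frac{21}{5}} \left(134 + \frac{21}{5}\right)} = \frac{1}{\frac{1}{3} \cdot \frac{5}{21} \cdot \frac{691}{5}} = \frac{1}{\frac{691}{63}} = \frac{63}{691}$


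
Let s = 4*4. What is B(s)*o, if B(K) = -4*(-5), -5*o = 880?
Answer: -3520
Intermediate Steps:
s = 16
o = -176 (o = -⅕*880 = -176)
B(K) = 20
B(s)*o = 20*(-176) = -3520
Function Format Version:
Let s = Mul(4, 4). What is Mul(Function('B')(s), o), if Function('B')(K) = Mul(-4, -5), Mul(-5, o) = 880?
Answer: -3520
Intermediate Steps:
s = 16
o = -176 (o = Mul(Rational(-1, 5), 880) = -176)
Function('B')(K) = 20
Mul(Function('B')(s), o) = Mul(20, -176) = -3520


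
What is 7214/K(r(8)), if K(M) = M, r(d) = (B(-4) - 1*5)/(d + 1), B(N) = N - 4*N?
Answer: 64926/7 ≈ 9275.1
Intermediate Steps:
B(N) = -3*N
r(d) = 7/(1 + d) (r(d) = (-3*(-4) - 1*5)/(d + 1) = (12 - 5)/(1 + d) = 7/(1 + d))
7214/K(r(8)) = 7214/((7/(1 + 8))) = 7214/((7/9)) = 7214/((7*(1/9))) = 7214/(7/9) = 7214*(9/7) = 64926/7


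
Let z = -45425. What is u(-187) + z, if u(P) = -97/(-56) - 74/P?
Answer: -475668317/10472 ≈ -45423.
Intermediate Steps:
u(P) = 97/56 - 74/P (u(P) = -97*(-1/56) - 74/P = 97/56 - 74/P)
u(-187) + z = (97/56 - 74/(-187)) - 45425 = (97/56 - 74*(-1/187)) - 45425 = (97/56 + 74/187) - 45425 = 22283/10472 - 45425 = -475668317/10472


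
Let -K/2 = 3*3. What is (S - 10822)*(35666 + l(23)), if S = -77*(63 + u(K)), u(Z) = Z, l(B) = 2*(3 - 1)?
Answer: -509617290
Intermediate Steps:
l(B) = 4 (l(B) = 2*2 = 4)
K = -18 (K = -6*3 = -2*9 = -18)
S = -3465 (S = -77*(63 - 18) = -77*45 = -3465)
(S - 10822)*(35666 + l(23)) = (-3465 - 10822)*(35666 + 4) = -14287*35670 = -509617290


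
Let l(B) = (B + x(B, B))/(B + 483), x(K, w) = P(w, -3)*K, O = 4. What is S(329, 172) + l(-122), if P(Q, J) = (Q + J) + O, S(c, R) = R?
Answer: 76732/361 ≈ 212.55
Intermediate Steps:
P(Q, J) = 4 + J + Q (P(Q, J) = (Q + J) + 4 = (J + Q) + 4 = 4 + J + Q)
x(K, w) = K*(1 + w) (x(K, w) = (4 - 3 + w)*K = (1 + w)*K = K*(1 + w))
l(B) = (B + B*(1 + B))/(483 + B) (l(B) = (B + B*(1 + B))/(B + 483) = (B + B*(1 + B))/(483 + B))
S(329, 172) + l(-122) = 172 - 122*(2 - 122)/(483 - 122) = 172 - 122*(-120)/361 = 172 - 122*1/361*(-120) = 172 + 14640/361 = 76732/361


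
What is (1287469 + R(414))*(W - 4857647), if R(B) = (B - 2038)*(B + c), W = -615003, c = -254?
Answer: -5623853846850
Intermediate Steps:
R(B) = (-2038 + B)*(-254 + B) (R(B) = (B - 2038)*(B - 254) = (-2038 + B)*(-254 + B))
(1287469 + R(414))*(W - 4857647) = (1287469 + (517652 + 414² - 2292*414))*(-615003 - 4857647) = (1287469 + (517652 + 171396 - 948888))*(-5472650) = (1287469 - 259840)*(-5472650) = 1027629*(-5472650) = -5623853846850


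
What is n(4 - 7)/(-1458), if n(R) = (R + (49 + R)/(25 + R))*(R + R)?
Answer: -10/2673 ≈ -0.0037411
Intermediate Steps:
n(R) = 2*R*(R + (49 + R)/(25 + R)) (n(R) = (R + (49 + R)/(25 + R))*(2*R) = 2*R*(R + (49 + R)/(25 + R)))
n(4 - 7)/(-1458) = (2*(4 - 7)*(49 + (4 - 7)**2 + 26*(4 - 7))/(25 + (4 - 7)))/(-1458) = (2*(-3)*(49 + (-3)**2 + 26*(-3))/(25 - 3))*(-1/1458) = (2*(-3)*(49 + 9 - 78)/22)*(-1/1458) = (2*(-3)*(1/22)*(-20))*(-1/1458) = (60/11)*(-1/1458) = -10/2673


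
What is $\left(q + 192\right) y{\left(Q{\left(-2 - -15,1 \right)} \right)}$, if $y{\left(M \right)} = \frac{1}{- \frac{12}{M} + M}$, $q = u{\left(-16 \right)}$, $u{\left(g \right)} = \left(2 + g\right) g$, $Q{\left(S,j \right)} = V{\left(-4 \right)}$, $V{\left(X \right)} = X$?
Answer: $-416$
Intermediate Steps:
$Q{\left(S,j \right)} = -4$
$u{\left(g \right)} = g \left(2 + g\right)$
$q = 224$ ($q = - 16 \left(2 - 16\right) = \left(-16\right) \left(-14\right) = 224$)
$y{\left(M \right)} = \frac{1}{M - \frac{12}{M}}$
$\left(q + 192\right) y{\left(Q{\left(-2 - -15,1 \right)} \right)} = \left(224 + 192\right) \left(- \frac{4}{-12 + \left(-4\right)^{2}}\right) = 416 \left(- \frac{4}{-12 + 16}\right) = 416 \left(- \frac{4}{4}\right) = 416 \left(\left(-4\right) \frac{1}{4}\right) = 416 \left(-1\right) = -416$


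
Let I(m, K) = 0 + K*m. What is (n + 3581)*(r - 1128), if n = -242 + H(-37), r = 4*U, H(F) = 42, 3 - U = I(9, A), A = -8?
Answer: -2799468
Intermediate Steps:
I(m, K) = K*m
U = 75 (U = 3 - (-8)*9 = 3 - 1*(-72) = 3 + 72 = 75)
r = 300 (r = 4*75 = 300)
n = -200 (n = -242 + 42 = -200)
(n + 3581)*(r - 1128) = (-200 + 3581)*(300 - 1128) = 3381*(-828) = -2799468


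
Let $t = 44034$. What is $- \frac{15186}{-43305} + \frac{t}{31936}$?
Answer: $\frac{398645411}{230498080} \approx 1.7295$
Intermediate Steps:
$- \frac{15186}{-43305} + \frac{t}{31936} = - \frac{15186}{-43305} + \frac{44034}{31936} = \left(-15186\right) \left(- \frac{1}{43305}\right) + 44034 \cdot \frac{1}{31936} = \frac{5062}{14435} + \frac{22017}{15968} = \frac{398645411}{230498080}$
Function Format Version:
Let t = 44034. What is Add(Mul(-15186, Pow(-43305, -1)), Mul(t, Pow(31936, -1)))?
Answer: Rational(398645411, 230498080) ≈ 1.7295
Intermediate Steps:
Add(Mul(-15186, Pow(-43305, -1)), Mul(t, Pow(31936, -1))) = Add(Mul(-15186, Pow(-43305, -1)), Mul(44034, Pow(31936, -1))) = Add(Mul(-15186, Rational(-1, 43305)), Mul(44034, Rational(1, 31936))) = Add(Rational(5062, 14435), Rational(22017, 15968)) = Rational(398645411, 230498080)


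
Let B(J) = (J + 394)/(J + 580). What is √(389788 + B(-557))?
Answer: √206194103/23 ≈ 624.32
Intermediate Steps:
B(J) = (394 + J)/(580 + J)
√(389788 + B(-557)) = √(389788 + (394 - 557)/(580 - 557)) = √(389788 - 163/23) = √(8964961/23) = √206194103/23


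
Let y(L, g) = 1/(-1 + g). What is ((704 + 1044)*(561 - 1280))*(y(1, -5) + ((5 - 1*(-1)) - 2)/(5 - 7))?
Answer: 8169278/3 ≈ 2.7231e+6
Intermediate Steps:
((704 + 1044)*(561 - 1280))*(y(1, -5) + ((5 - 1*(-1)) - 2)/(5 - 7)) = ((704 + 1044)*(561 - 1280))*(1/(-1 - 5) + ((5 - 1*(-1)) - 2)/(5 - 7)) = (1748*(-719))*(1/(-6) + ((5 + 1) - 2)/(-2)) = -1256812*(-⅙ + (6 - 2)*(-½)) = -1256812*(-⅙ + 4*(-½)) = -1256812*(-⅙ - 2) = -1256812*(-13/6) = 8169278/3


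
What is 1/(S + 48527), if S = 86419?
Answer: 1/134946 ≈ 7.4104e-6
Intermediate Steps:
1/(S + 48527) = 1/(86419 + 48527) = 1/134946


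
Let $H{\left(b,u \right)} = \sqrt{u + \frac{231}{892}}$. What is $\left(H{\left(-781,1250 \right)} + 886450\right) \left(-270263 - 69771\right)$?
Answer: $-301423139300 - \frac{2210221 \sqrt{1471577}}{223} \approx -3.0144 \cdot 10^{11}$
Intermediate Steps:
$H{\left(b,u \right)} = \sqrt{\frac{231}{892} + u}$ ($H{\left(b,u \right)} = \sqrt{u + 231 \cdot \frac{1}{892}} = \sqrt{u + \frac{231}{892}} = \sqrt{\frac{231}{892} + u}$)
$\left(H{\left(-781,1250 \right)} + 886450\right) \left(-270263 - 69771\right) = \left(\frac{\sqrt{51513 + 198916 \cdot 1250}}{446} + 886450\right) \left(-270263 - 69771\right) = \left(\frac{\sqrt{51513 + 248645000}}{446} + 886450\right) \left(-340034\right) = \left(\frac{\sqrt{248696513}}{446} + 886450\right) \left(-340034\right) = \left(\frac{13 \sqrt{1471577}}{446} + 886450\right) \left(-340034\right) = \left(886450 + \frac{13 \sqrt{1471577}}{446}\right) \left(-340034\right) = -301423139300 - \frac{2210221 \sqrt{1471577}}{223}$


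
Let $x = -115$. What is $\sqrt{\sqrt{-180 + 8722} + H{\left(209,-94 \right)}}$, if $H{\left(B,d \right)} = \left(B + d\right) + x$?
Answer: $\sqrt[4]{8542} \approx 9.6137$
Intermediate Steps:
$H{\left(B,d \right)} = -115 + B + d$ ($H{\left(B,d \right)} = \left(B + d\right) - 115 = -115 + B + d$)
$\sqrt{\sqrt{-180 + 8722} + H{\left(209,-94 \right)}} = \sqrt{\sqrt{-180 + 8722} - 0} = \sqrt{\sqrt{8542} + 0} = \sqrt{\sqrt{8542}} = \sqrt[4]{8542}$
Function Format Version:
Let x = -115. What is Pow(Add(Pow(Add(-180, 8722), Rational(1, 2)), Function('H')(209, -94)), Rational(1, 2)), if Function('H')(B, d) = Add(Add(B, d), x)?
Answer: Pow(8542, Rational(1, 4)) ≈ 9.6137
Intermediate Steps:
Function('H')(B, d) = Add(-115, B, d) (Function('H')(B, d) = Add(Add(B, d), -115) = Add(-115, B, d))
Pow(Add(Pow(Add(-180, 8722), Rational(1, 2)), Function('H')(209, -94)), Rational(1, 2)) = Pow(Add(Pow(Add(-180, 8722), Rational(1, 2)), Add(-115, 209, -94)), Rational(1, 2)) = Pow(Add(Pow(8542, Rational(1, 2)), 0), Rational(1, 2)) = Pow(Pow(8542, Rational(1, 2)), Rational(1, 2)) = Pow(8542, Rational(1, 4))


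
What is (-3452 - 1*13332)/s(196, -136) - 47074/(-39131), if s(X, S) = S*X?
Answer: 119473703/65192246 ≈ 1.8326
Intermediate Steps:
(-3452 - 1*13332)/s(196, -136) - 47074/(-39131) = (-3452 - 1*13332)/((-136*196)) - 47074/(-39131) = (-3452 - 13332)/(-26656) - 47074*(-1/39131) = -16784*(-1/26656) + 47074/39131 = 1049/1666 + 47074/39131 = 119473703/65192246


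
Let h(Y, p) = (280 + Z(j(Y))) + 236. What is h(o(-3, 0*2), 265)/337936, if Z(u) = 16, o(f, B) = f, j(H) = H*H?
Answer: 133/84484 ≈ 0.0015743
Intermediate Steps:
j(H) = H**2
h(Y, p) = 532 (h(Y, p) = (280 + 16) + 236 = 296 + 236 = 532)
h(o(-3, 0*2), 265)/337936 = 532/337936 = 532*(1/337936) = 133/84484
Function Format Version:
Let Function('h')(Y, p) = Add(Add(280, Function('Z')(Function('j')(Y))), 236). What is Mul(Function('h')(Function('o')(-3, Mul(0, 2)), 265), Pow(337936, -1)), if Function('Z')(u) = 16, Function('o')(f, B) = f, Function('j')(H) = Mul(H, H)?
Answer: Rational(133, 84484) ≈ 0.0015743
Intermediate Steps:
Function('j')(H) = Pow(H, 2)
Function('h')(Y, p) = 532 (Function('h')(Y, p) = Add(Add(280, 16), 236) = Add(296, 236) = 532)
Mul(Function('h')(Function('o')(-3, Mul(0, 2)), 265), Pow(337936, -1)) = Mul(532, Pow(337936, -1)) = Mul(532, Rational(1, 337936)) = Rational(133, 84484)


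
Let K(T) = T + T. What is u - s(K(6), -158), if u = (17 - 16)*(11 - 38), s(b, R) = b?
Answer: -39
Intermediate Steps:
K(T) = 2*T
u = -27 (u = 1*(-27) = -27)
u - s(K(6), -158) = -27 - 2*6 = -27 - 1*12 = -27 - 12 = -39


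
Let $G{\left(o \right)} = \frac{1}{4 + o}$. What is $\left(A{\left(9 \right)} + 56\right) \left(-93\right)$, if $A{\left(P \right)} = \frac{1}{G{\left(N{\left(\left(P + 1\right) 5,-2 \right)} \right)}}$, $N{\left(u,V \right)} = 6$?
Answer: $-6138$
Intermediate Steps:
$A{\left(P \right)} = 10$ ($A{\left(P \right)} = \frac{1}{\frac{1}{4 + 6}} = \frac{1}{\frac{1}{10}} = 10$)
$\left(A{\left(9 \right)} + 56\right) \left(-93\right) = \left(10 + 56\right) \left(-93\right) = 66 \left(-93\right) = -6138$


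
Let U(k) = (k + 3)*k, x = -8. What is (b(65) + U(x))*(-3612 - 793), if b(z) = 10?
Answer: -220250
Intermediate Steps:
U(k) = k*(3 + k) (U(k) = (3 + k)*k = k*(3 + k))
(b(65) + U(x))*(-3612 - 793) = (10 - 8*(3 - 8))*(-3612 - 793) = (10 - 8*(-5))*(-4405) = (10 + 40)*(-4405) = 50*(-4405) = -220250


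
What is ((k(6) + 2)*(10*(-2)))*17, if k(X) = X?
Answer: -2720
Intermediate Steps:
((k(6) + 2)*(10*(-2)))*17 = ((6 + 2)*(10*(-2)))*17 = (8*(-20))*17 = -160*17 = -2720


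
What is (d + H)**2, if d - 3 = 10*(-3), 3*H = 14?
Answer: 4489/9 ≈ 498.78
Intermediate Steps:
H = 14/3 (H = (1/3)*14 = 14/3 ≈ 4.6667)
d = -27 (d = 3 + 10*(-3) = 3 - 30 = -27)
(d + H)**2 = (-27 + 14/3)**2 = (-67/3)**2 = 4489/9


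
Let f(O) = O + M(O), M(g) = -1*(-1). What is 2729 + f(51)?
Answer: 2781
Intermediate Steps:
M(g) = 1
f(O) = 1 + O (f(O) = O + 1 = 1 + O)
2729 + f(51) = 2729 + (1 + 51) = 2729 + 52 = 2781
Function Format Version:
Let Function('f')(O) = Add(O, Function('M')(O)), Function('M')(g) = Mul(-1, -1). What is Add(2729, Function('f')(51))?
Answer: 2781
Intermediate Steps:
Function('M')(g) = 1
Function('f')(O) = Add(1, O) (Function('f')(O) = Add(O, 1) = Add(1, O))
Add(2729, Function('f')(51)) = Add(2729, Add(1, 51)) = Add(2729, 52) = 2781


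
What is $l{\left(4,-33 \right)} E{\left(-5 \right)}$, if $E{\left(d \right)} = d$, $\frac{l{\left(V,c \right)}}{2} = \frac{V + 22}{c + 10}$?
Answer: $\frac{260}{23} \approx 11.304$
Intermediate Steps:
$l{\left(V,c \right)} = \frac{2 \left(22 + V\right)}{10 + c}$ ($l{\left(V,c \right)} = 2 \frac{V + 22}{c + 10} = 2 \frac{22 + V}{10 + c} = \frac{2 \left(22 + V\right)}{10 + c}$)
$l{\left(4,-33 \right)} E{\left(-5 \right)} = \frac{2 \left(22 + 4\right)}{10 - 33} \left(-5\right) = 2 \frac{1}{-23} \cdot 26 \left(-5\right) = 2 \left(- \frac{1}{23}\right) 26 \left(-5\right) = \left(- \frac{52}{23}\right) \left(-5\right) = \frac{260}{23}$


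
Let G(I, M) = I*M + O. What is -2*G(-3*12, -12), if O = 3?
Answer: -870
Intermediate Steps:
G(I, M) = 3 + I*M (G(I, M) = I*M + 3 = 3 + I*M)
-2*G(-3*12, -12) = -2*(3 - 3*12*(-12)) = -2*(3 - 36*(-12)) = -2*(3 + 432) = -2*435 = -870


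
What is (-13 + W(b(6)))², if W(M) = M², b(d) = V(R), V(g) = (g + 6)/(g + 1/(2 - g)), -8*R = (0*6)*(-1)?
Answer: 17161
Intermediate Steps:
R = 0 (R = -0*6*(-1)/8 = -0*(-1) = -⅛*0 = 0)
V(g) = (6 + g)/(g + 1/(2 - g))
b(d) = 12 (b(d) = (12 - 1*0² - 4*0)/(1 - 1*0² + 2*0) = (12 - 1*0 + 0)/(1 - 1*0 + 0) = (12 + 0 + 0)/(1 + 0 + 0) = 12/1 = 1*12 = 12)
(-13 + W(b(6)))² = (-13 + 12²)² = (-13 + 144)² = 131² = 17161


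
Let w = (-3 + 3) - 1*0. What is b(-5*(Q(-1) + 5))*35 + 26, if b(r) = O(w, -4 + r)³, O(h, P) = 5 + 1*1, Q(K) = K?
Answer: 7586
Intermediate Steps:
w = 0 (w = 0 + 0 = 0)
O(h, P) = 6 (O(h, P) = 5 + 1 = 6)
b(r) = 216 (b(r) = 6³ = 216)
b(-5*(Q(-1) + 5))*35 + 26 = 216*35 + 26 = 7560 + 26 = 7586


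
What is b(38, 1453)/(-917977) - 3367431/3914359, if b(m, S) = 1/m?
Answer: -117466523783665/136545078206234 ≈ -0.86028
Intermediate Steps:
b(38, 1453)/(-917977) - 3367431/3914359 = 1/(38*(-917977)) - 3367431/3914359 = (1/38)*(-1/917977) - 3367431*1/3914359 = -1/34883126 - 3367431/3914359 = -117466523783665/136545078206234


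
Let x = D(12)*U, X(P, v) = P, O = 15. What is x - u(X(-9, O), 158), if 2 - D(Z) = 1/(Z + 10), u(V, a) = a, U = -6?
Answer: -1867/11 ≈ -169.73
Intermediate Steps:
D(Z) = 2 - 1/(10 + Z) (D(Z) = 2 - 1/(Z + 10) = 2 - 1/(10 + Z))
x = -129/11 (x = ((19 + 2*12)/(10 + 12))*(-6) = ((19 + 24)/22)*(-6) = ((1/22)*43)*(-6) = (43/22)*(-6) = -129/11 ≈ -11.727)
x - u(X(-9, O), 158) = -129/11 - 1*158 = -129/11 - 158 = -1867/11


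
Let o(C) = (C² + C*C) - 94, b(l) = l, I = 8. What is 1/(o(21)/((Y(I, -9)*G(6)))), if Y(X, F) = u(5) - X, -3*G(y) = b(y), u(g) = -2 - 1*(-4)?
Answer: 3/197 ≈ 0.015228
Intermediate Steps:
u(g) = 2 (u(g) = -2 + 4 = 2)
o(C) = -94 + 2*C² (o(C) = (C² + C²) - 94 = 2*C² - 94 = -94 + 2*C²)
G(y) = -y/3
Y(X, F) = 2 - X
1/(o(21)/((Y(I, -9)*G(6)))) = 1/((-94 + 2*21²)/(((2 - 1*8)*(-⅓*6)))) = 1/((-94 + 2*441)/(((2 - 8)*(-2)))) = 1/((-94 + 882)/((-6*(-2)))) = 1/(788/12) = 1/(788*(1/12)) = 1/(197/3) = 3/197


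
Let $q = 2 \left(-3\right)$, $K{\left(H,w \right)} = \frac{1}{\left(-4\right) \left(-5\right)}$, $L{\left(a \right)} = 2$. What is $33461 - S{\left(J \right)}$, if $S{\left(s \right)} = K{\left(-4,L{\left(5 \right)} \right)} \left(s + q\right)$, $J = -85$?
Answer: $\frac{669311}{20} \approx 33466.0$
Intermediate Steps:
$K{\left(H,w \right)} = \frac{1}{20}$
$q = -6$
$S{\left(s \right)} = - \frac{3}{10} + \frac{s}{20}$ ($S{\left(s \right)} = \frac{s - 6}{20} = \frac{-6 + s}{20} = - \frac{3}{10} + \frac{s}{20}$)
$33461 - S{\left(J \right)} = 33461 - \left(- \frac{3}{10} + \frac{1}{20} \left(-85\right)\right) = 33461 - \left(- \frac{3}{10} - \frac{17}{4}\right) = 33461 - - \frac{91}{20} = 33461 + \frac{91}{20} = \frac{669311}{20}$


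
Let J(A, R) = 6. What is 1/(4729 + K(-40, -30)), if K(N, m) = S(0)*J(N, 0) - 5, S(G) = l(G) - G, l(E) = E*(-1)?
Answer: 1/4724 ≈ 0.00021168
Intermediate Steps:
l(E) = -E
S(G) = -2*G (S(G) = -G - G = -2*G)
K(N, m) = -5 (K(N, m) = -2*0*6 - 5 = 0*6 - 5 = 0 - 5 = -5)
1/(4729 + K(-40, -30)) = 1/(4729 - 5) = 1/4724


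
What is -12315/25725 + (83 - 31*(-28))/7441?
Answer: -639728/1823045 ≈ -0.35091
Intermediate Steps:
-12315/25725 + (83 - 31*(-28))/7441 = -12315*1/25725 + (83 + 868)*(1/7441) = -821/1715 + 951*(1/7441) = -821/1715 + 951/7441 = -639728/1823045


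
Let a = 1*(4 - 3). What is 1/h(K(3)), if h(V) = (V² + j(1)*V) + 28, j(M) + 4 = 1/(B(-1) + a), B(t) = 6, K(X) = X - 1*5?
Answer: 7/278 ≈ 0.025180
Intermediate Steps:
a = 1 (a = 1*1 = 1)
K(X) = -5 + X (K(X) = X - 5 = -5 + X)
j(M) = -27/7 (j(M) = -4 + 1/(6 + 1) = -4 + 1/7 = -4 + ⅐ = -27/7)
h(V) = 28 + V² - 27*V/7 (h(V) = (V² - 27*V/7) + 28 = 28 + V² - 27*V/7)
1/h(K(3)) = 1/(28 + (-5 + 3)² - 27*(-5 + 3)/7) = 1/(28 + (-2)² - 27/7*(-2)) = 1/(28 + 4 + 54/7) = 1/(278/7) = 7/278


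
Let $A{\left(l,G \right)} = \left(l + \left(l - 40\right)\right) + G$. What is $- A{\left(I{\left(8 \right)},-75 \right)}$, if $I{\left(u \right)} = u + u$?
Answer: $83$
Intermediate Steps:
$I{\left(u \right)} = 2 u$
$A{\left(l,G \right)} = -40 + G + 2 l$ ($A{\left(l,G \right)} = \left(l + \left(l - 40\right)\right) + G = \left(l + \left(-40 + l\right)\right) + G = \left(-40 + 2 l\right) + G = -40 + G + 2 l$)
$- A{\left(I{\left(8 \right)},-75 \right)} = - (-40 - 75 + 2 \cdot 2 \cdot 8) = - (-40 - 75 + 2 \cdot 16) = - (-40 - 75 + 32) = \left(-1\right) \left(-83\right) = 83$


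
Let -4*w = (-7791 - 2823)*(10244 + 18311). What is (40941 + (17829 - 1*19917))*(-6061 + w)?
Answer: 5887366455339/2 ≈ 2.9437e+12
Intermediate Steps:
w = 151541385/2 (w = -(-7791 - 2823)*(10244 + 18311)/4 = -(-5307)*28555/2 = -¼*(-303082770) = 151541385/2 ≈ 7.5771e+7)
(40941 + (17829 - 1*19917))*(-6061 + w) = (40941 + (17829 - 1*19917))*(-6061 + 151541385/2) = (40941 + (17829 - 19917))*(151529263/2) = (40941 - 2088)*(151529263/2) = 38853*(151529263/2) = 5887366455339/2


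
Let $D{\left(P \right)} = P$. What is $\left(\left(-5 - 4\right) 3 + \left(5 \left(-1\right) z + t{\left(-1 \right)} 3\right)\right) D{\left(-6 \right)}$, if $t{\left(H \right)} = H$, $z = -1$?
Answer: $150$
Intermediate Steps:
$\left(\left(-5 - 4\right) 3 + \left(5 \left(-1\right) z + t{\left(-1 \right)} 3\right)\right) D{\left(-6 \right)} = \left(\left(-5 - 4\right) 3 - \left(3 - 5 \left(-1\right) \left(-1\right)\right)\right) \left(-6\right) = \left(\left(-9\right) 3 - -2\right) \left(-6\right) = \left(-27 + \left(5 - 3\right)\right) \left(-6\right) = \left(-27 + 2\right) \left(-6\right) = \left(-25\right) \left(-6\right) = 150$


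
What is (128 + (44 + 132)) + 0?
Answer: 304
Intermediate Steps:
(128 + (44 + 132)) + 0 = (128 + 176) + 0 = 304 + 0 = 304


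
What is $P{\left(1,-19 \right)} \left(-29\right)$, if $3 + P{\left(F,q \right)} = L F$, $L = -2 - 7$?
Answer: $348$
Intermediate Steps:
$L = -9$
$P{\left(F,q \right)} = -3 - 9 F$
$P{\left(1,-19 \right)} \left(-29\right) = \left(-3 - 9\right) \left(-29\right) = \left(-12\right) \left(-29\right) = 348$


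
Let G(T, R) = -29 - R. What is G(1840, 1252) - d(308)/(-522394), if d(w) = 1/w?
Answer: -206109507911/160897352 ≈ -1281.0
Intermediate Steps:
G(1840, 1252) - d(308)/(-522394) = (-29 - 1*1252) - 1/(308*(-522394)) = (-29 - 1252) - (-1)/(308*522394) = -1281 - 1*(-1/160897352) = -1281 + 1/160897352 = -206109507911/160897352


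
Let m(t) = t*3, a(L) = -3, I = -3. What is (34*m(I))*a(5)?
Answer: 918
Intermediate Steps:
m(t) = 3*t
(34*m(I))*a(5) = (34*(3*(-3)))*(-3) = (34*(-9))*(-3) = -306*(-3) = 918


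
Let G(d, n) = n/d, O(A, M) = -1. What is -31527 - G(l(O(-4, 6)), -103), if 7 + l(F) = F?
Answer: -252319/8 ≈ -31540.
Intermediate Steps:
l(F) = -7 + F
-31527 - G(l(O(-4, 6)), -103) = -31527 - (-103)/(-7 - 1) = -31527 - (-103)/(-8) = -31527 - (-103)*(-1)/8 = -31527 - 1*103/8 = -31527 - 103/8 = -252319/8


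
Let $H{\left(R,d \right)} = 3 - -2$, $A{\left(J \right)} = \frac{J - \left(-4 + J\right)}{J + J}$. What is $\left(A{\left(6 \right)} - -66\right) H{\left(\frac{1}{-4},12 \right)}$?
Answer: $\frac{995}{3} \approx 331.67$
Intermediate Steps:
$A{\left(J \right)} = \frac{2}{J}$ ($A{\left(J \right)} = \frac{4}{2 J} = 4 \frac{1}{2 J} = \frac{2}{J}$)
$H{\left(R,d \right)} = 5$ ($H{\left(R,d \right)} = 3 + 2 = 5$)
$\left(A{\left(6 \right)} - -66\right) H{\left(\frac{1}{-4},12 \right)} = \left(\frac{2}{6} - -66\right) 5 = \left(2 \cdot \frac{1}{6} + \left(-1 + 67\right)\right) 5 = \left(\frac{1}{3} + 66\right) 5 = \frac{199}{3} \cdot 5 = \frac{995}{3}$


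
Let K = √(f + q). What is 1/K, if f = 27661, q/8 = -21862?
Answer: -I*√147235/147235 ≈ -0.0026061*I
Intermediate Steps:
q = -174896 (q = 8*(-21862) = -174896)
K = I*√147235 (K = √(27661 - 174896) = √(-147235) = I*√147235 ≈ 383.71*I)
1/K = 1/(I*√147235) = -I*√147235/147235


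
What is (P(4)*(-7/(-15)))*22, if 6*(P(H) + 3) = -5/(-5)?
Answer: -1309/45 ≈ -29.089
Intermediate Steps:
P(H) = -17/6 (P(H) = -3 + (-5/(-5))/6 = -3 + (-5*(-⅕))/6 = -3 + (⅙)*1 = -3 + ⅙ = -17/6)
(P(4)*(-7/(-15)))*22 = -(-119)/(6*(-15))*22 = -(-119)*(-1)/(6*15)*22 = -17/6*7/15*22 = -119/90*22 = -1309/45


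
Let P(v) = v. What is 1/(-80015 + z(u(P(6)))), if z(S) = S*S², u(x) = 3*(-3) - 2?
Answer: -1/81346 ≈ -1.2293e-5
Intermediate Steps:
u(x) = -11 (u(x) = -9 - 2 = -11)
z(S) = S³
1/(-80015 + z(u(P(6)))) = 1/(-80015 + (-11)³) = 1/(-80015 - 1331) = 1/(-81346) = -1/81346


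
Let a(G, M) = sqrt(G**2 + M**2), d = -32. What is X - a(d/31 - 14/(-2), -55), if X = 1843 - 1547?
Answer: 296 - 25*sqrt(4706)/31 ≈ 240.68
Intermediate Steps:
X = 296
X - a(d/31 - 14/(-2), -55) = 296 - sqrt((-32/31 - 14/(-2))**2 + (-55)**2) = 296 - sqrt((-32*1/31 - 14*(-1/2))**2 + 3025) = 296 - sqrt((-32/31 + 7)**2 + 3025) = 296 - sqrt((185/31)**2 + 3025) = 296 - sqrt(34225/961 + 3025) = 296 - sqrt(2941250/961) = 296 - 25*sqrt(4706)/31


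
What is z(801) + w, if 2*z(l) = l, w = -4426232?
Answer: -8851663/2 ≈ -4.4258e+6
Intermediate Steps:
z(l) = l/2
z(801) + w = (½)*801 - 4426232 = 801/2 - 4426232 = -8851663/2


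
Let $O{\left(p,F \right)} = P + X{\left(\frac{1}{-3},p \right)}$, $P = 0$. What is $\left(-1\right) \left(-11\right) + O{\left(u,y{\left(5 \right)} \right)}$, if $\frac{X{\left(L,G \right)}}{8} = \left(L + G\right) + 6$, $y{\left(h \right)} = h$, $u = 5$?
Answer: $\frac{289}{3} \approx 96.333$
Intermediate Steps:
$X{\left(L,G \right)} = 48 + 8 G + 8 L$ ($X{\left(L,G \right)} = 8 \left(\left(L + G\right) + 6\right) = 8 \left(\left(G + L\right) + 6\right) = 8 \left(6 + G + L\right) = 48 + 8 G + 8 L$)
$O{\left(p,F \right)} = \frac{136}{3} + 8 p$ ($O{\left(p,F \right)} = 0 + \left(48 + 8 p + \frac{8}{-3}\right) = 0 + \left(48 + 8 p + 8 \left(- \frac{1}{3}\right)\right) = 0 + \left(48 + 8 p - \frac{8}{3}\right) = 0 + \left(\frac{136}{3} + 8 p\right) = \frac{136}{3} + 8 p$)
$\left(-1\right) \left(-11\right) + O{\left(u,y{\left(5 \right)} \right)} = \left(-1\right) \left(-11\right) + \left(\frac{136}{3} + 8 \cdot 5\right) = 11 + \left(\frac{136}{3} + 40\right) = 11 + \frac{256}{3} = \frac{289}{3}$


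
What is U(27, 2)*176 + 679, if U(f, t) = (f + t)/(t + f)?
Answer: 855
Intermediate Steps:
U(f, t) = 1 (U(f, t) = (f + t)/(f + t) = 1)
U(27, 2)*176 + 679 = 1*176 + 679 = 176 + 679 = 855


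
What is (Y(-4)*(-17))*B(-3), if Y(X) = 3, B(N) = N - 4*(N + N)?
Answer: -1071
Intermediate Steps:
B(N) = -7*N (B(N) = N - 8*N = -7*N)
(Y(-4)*(-17))*B(-3) = (3*(-17))*(-7*(-3)) = -51*21 = -1071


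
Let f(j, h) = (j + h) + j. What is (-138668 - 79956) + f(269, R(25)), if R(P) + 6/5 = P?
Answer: -1090311/5 ≈ -2.1806e+5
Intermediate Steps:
R(P) = -6/5 + P
f(j, h) = h + 2*j (f(j, h) = (h + j) + j = h + 2*j)
(-138668 - 79956) + f(269, R(25)) = (-138668 - 79956) + ((-6/5 + 25) + 2*269) = -218624 + (119/5 + 538) = -218624 + 2809/5 = -1090311/5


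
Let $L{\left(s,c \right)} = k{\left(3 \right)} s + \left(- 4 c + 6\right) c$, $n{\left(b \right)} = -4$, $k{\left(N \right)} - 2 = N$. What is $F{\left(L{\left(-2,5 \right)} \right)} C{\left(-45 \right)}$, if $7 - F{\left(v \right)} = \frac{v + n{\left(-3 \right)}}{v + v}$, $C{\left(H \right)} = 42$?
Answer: $\frac{5439}{20} \approx 271.95$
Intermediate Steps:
$k{\left(N \right)} = 2 + N$
$L{\left(s,c \right)} = 5 s + c \left(6 - 4 c\right)$ ($L{\left(s,c \right)} = \left(2 + 3\right) s + \left(- 4 c + 6\right) c = 5 s + \left(6 - 4 c\right) c = 5 s + c \left(6 - 4 c\right)$)
$F{\left(v \right)} = 7 - \frac{-4 + v}{2 v}$ ($F{\left(v \right)} = 7 - \frac{v - 4}{v + v} = 7 - \frac{-4 + v}{2 v}$)
$F{\left(L{\left(-2,5 \right)} \right)} C{\left(-45 \right)} = \left(\frac{13}{2} + \frac{2}{- 4 \cdot 5^{2} + 5 \left(-2\right) + 6 \cdot 5}\right) 42 = \left(\frac{13}{2} + \frac{2}{\left(-4\right) 25 - 10 + 30}\right) 42 = \left(\frac{13}{2} + \frac{2}{-100 - 10 + 30}\right) 42 = \left(\frac{13}{2} + \frac{2}{-80}\right) 42 = \left(\frac{13}{2} + 2 \left(- \frac{1}{80}\right)\right) 42 = \left(\frac{13}{2} - \frac{1}{40}\right) 42 = \frac{259}{40} \cdot 42 = \frac{5439}{20}$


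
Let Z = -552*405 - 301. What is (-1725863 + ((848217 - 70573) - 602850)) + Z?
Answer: -1774930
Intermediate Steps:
Z = -223861 (Z = -223560 - 301 = -223861)
(-1725863 + ((848217 - 70573) - 602850)) + Z = (-1725863 + ((848217 - 70573) - 602850)) - 223861 = (-1725863 + (777644 - 602850)) - 223861 = (-1725863 + 174794) - 223861 = -1551069 - 223861 = -1774930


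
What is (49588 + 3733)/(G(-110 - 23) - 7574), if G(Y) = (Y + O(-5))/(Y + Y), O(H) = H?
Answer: -7091693/1007273 ≈ -7.0405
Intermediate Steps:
G(Y) = (-5 + Y)/(2*Y) (G(Y) = (Y - 5)/(Y + Y) = (-5 + Y)/((2*Y)) = (-5 + Y)*(1/(2*Y)) = (-5 + Y)/(2*Y))
(49588 + 3733)/(G(-110 - 23) - 7574) = (49588 + 3733)/((-5 + (-110 - 23))/(2*(-110 - 23)) - 7574) = 53321/((½)*(-5 - 133)/(-133) - 7574) = 53321/((½)*(-1/133)*(-138) - 7574) = 53321/(69/133 - 7574) = 53321/(-1007273/133) = 53321*(-133/1007273) = -7091693/1007273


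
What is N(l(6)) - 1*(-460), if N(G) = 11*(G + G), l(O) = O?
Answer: 592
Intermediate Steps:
N(G) = 22*G (N(G) = 11*(2*G) = 22*G)
N(l(6)) - 1*(-460) = 22*6 - 1*(-460) = 132 + 460 = 592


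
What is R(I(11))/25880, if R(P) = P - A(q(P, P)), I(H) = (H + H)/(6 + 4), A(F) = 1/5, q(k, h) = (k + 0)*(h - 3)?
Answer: 1/12940 ≈ 7.7280e-5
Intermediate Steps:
q(k, h) = k*(-3 + h)
A(F) = 1/5
I(H) = H/5 (I(H) = (2*H)/10 = (2*H)*(1/10) = H/5)
R(P) = -1/5 + P (R(P) = P - 1*1/5 = P - 1/5 = -1/5 + P)
R(I(11))/25880 = (-1/5 + (1/5)*11)/25880 = (-1/5 + 11/5)*(1/25880) = 2*(1/25880) = 1/12940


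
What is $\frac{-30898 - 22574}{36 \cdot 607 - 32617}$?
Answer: $\frac{53472}{10765} \approx 4.9672$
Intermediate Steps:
$\frac{-30898 - 22574}{36 \cdot 607 - 32617} = - \frac{53472}{21852 - 32617} = - \frac{53472}{-10765} = \left(-53472\right) \left(- \frac{1}{10765}\right) = \frac{53472}{10765}$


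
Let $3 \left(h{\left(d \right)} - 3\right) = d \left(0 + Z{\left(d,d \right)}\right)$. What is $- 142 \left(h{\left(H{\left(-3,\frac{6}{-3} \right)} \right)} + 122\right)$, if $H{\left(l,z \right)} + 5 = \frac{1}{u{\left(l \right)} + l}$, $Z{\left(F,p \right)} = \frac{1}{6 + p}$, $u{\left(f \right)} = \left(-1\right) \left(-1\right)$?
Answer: $- \frac{51688}{3} \approx -17229.0$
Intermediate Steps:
$u{\left(f \right)} = 1$
$H{\left(l,z \right)} = -5 + \frac{1}{1 + l}$
$h{\left(d \right)} = 3 + \frac{d}{3 \left(6 + d\right)}$ ($h{\left(d \right)} = 3 + \frac{d \left(0 + \frac{1}{6 + d}\right)}{3} = 3 + \frac{d \frac{1}{6 + d}}{3} = 3 + \frac{d}{3 \left(6 + d\right)}$)
$- 142 \left(h{\left(H{\left(-3,\frac{6}{-3} \right)} \right)} + 122\right) = - 142 \left(\frac{2 \left(27 + 5 \frac{-4 - -15}{1 - 3}\right)}{3 \left(6 + \frac{-4 - -15}{1 - 3}\right)} + 122\right) = - 142 \left(\frac{2 \left(27 + 5 \frac{-4 + 15}{-2}\right)}{3 \left(6 + \frac{-4 + 15}{-2}\right)} + 122\right) = - 142 \left(\frac{2 \left(27 + 5 \left(\left(- \frac{1}{2}\right) 11\right)\right)}{3 \left(6 - \frac{11}{2}\right)} + 122\right) = - 142 \left(\frac{2 \left(27 + 5 \left(- \frac{11}{2}\right)\right)}{3 \left(6 - \frac{11}{2}\right)} + 122\right) = - 142 \left(\frac{2 \frac{1}{\frac{1}{2}} \left(27 - \frac{55}{2}\right)}{3} + 122\right) = - 142 \left(\frac{2}{3} \cdot 2 \left(- \frac{1}{2}\right) + 122\right) = - 142 \left(- \frac{2}{3} + 122\right) = \left(-142\right) \frac{364}{3} = - \frac{51688}{3}$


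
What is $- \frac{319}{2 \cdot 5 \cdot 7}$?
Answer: $- \frac{319}{70} \approx -4.5571$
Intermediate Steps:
$- \frac{319}{2 \cdot 5 \cdot 7} = - \frac{319}{10 \cdot 7} = - \frac{319}{70}$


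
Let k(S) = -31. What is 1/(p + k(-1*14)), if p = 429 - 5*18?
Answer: 1/308 ≈ 0.0032468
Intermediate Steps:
p = 339 (p = 429 - 1*90 = 429 - 90 = 339)
1/(p + k(-1*14)) = 1/(339 - 31) = 1/308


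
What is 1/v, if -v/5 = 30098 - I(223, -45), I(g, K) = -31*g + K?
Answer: -1/185280 ≈ -5.3972e-6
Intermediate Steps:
I(g, K) = K - 31*g
v = -185280 (v = -5*(30098 - (-45 - 31*223)) = -5*(30098 - (-45 - 6913)) = -5*(30098 - 1*(-6958)) = -5*(30098 + 6958) = -5*37056 = -185280)
1/v = 1/(-185280) = -1/185280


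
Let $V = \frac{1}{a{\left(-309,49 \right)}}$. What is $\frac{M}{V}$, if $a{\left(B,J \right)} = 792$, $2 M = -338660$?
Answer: $-134109360$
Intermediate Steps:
$M = -169330$ ($M = \frac{1}{2} \left(-338660\right) = -169330$)
$V = \frac{1}{792} \approx 0.0012626$
$\frac{M}{V} = - 169330 \frac{1}{\frac{1}{792}} = \left(-169330\right) 792 = -134109360$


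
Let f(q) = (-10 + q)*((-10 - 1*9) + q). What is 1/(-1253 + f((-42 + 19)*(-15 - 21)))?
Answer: 1/660509 ≈ 1.5140e-6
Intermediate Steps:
f(q) = (-19 + q)*(-10 + q) (f(q) = (-10 + q)*((-10 - 9) + q) = (-10 + q)*(-19 + q) = (-19 + q)*(-10 + q))
1/(-1253 + f((-42 + 19)*(-15 - 21))) = 1/(-1253 + (190 + ((-42 + 19)*(-15 - 21))**2 - 29*(-42 + 19)*(-15 - 21))) = 1/(-1253 + (190 + (-23*(-36))**2 - (-667)*(-36))) = 1/(-1253 + (190 + 828**2 - 29*828)) = 1/(-1253 + (190 + 685584 - 24012)) = 1/(-1253 + 661762) = 1/660509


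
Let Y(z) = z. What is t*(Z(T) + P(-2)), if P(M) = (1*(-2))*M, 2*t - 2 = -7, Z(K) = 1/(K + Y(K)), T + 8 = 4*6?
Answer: -645/64 ≈ -10.078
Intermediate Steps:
T = 16 (T = -8 + 4*6 = -8 + 24 = 16)
Z(K) = 1/(2*K) (Z(K) = 1/(K + K) = 1/(2*K))
t = -5/2 (t = 1 + (½)*(-7) = 1 - 7/2 = -5/2 ≈ -2.5000)
P(M) = -2*M
t*(Z(T) + P(-2)) = -5*((½)/16 - 2*(-2))/2 = -5*((½)*(1/16) + 4)/2 = -5*(1/32 + 4)/2 = -5/2*129/32 = -645/64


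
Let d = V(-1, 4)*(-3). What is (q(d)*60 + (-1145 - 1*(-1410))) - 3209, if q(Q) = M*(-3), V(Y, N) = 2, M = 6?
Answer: -4024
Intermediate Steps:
d = -6 (d = 2*(-3) = -6)
q(Q) = -18 (q(Q) = 6*(-3) = -18)
(q(d)*60 + (-1145 - 1*(-1410))) - 3209 = (-18*60 + (-1145 - 1*(-1410))) - 3209 = (-1080 + (-1145 + 1410)) - 3209 = (-1080 + 265) - 3209 = -815 - 3209 = -4024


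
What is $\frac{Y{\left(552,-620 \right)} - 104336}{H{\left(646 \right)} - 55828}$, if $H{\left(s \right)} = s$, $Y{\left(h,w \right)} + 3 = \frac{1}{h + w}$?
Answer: $\frac{7095053}{3752376} \approx 1.8908$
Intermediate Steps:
$Y{\left(h,w \right)} = -3 + \frac{1}{h + w}$
$\frac{Y{\left(552,-620 \right)} - 104336}{H{\left(646 \right)} - 55828} = \frac{\frac{1 - 1656 - -1860}{552 - 620} - 104336}{646 - 55828} = \frac{\frac{1 - 1656 + 1860}{-68} - 104336}{-55182} = \left(\left(- \frac{1}{68}\right) 205 - 104336\right) \left(- \frac{1}{55182}\right) = \left(- \frac{205}{68} - 104336\right) \left(- \frac{1}{55182}\right) = \left(- \frac{7095053}{68}\right) \left(- \frac{1}{55182}\right) = \frac{7095053}{3752376}$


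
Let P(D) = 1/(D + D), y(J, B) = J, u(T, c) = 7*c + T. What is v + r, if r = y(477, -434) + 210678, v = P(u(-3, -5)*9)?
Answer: 144430019/684 ≈ 2.1116e+5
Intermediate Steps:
u(T, c) = T + 7*c
P(D) = 1/(2*D)
v = -1/684 (v = 1/(2*(((-3 + 7*(-5))*9))) = 1/(2*(((-3 - 35)*9))) = 1/(2*((-38*9))) = (½)/(-342) = (½)*(-1/342) = -1/684 ≈ -0.0014620)
r = 211155 (r = 477 + 210678 = 211155)
v + r = -1/684 + 211155 = 144430019/684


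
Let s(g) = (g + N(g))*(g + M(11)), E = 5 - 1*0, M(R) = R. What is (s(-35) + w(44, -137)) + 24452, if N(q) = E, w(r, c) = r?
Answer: 25216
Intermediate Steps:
E = 5 (E = 5 + 0 = 5)
N(q) = 5
s(g) = (5 + g)*(11 + g) (s(g) = (g + 5)*(g + 11) = (5 + g)*(11 + g))
(s(-35) + w(44, -137)) + 24452 = ((55 + (-35)² + 16*(-35)) + 44) + 24452 = ((55 + 1225 - 560) + 44) + 24452 = (720 + 44) + 24452 = 764 + 24452 = 25216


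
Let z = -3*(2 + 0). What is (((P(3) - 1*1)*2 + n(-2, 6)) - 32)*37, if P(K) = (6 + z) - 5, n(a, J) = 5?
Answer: -1443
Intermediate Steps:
z = -6 (z = -3*2 = -6)
P(K) = -5 (P(K) = (6 - 6) - 5 = 0 - 5 = -5)
(((P(3) - 1*1)*2 + n(-2, 6)) - 32)*37 = (((-5 - 1*1)*2 + 5) - 32)*37 = (((-5 - 1)*2 + 5) - 32)*37 = ((-6*2 + 5) - 32)*37 = ((-12 + 5) - 32)*37 = (-7 - 32)*37 = -39*37 = -1443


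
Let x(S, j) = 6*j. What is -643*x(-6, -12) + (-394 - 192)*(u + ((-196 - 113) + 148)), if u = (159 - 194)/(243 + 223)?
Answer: 32779841/233 ≈ 1.4069e+5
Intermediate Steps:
u = -35/466 ≈ -0.075107
-643*x(-6, -12) + (-394 - 192)*(u + ((-196 - 113) + 148)) = -3858*(-12) + (-394 - 192)*(-35/466 + ((-196 - 113) + 148)) = -643*(-72) - 586*(-35/466 + (-309 + 148)) = 46296 - 586*(-35/466 - 161) = 46296 - 586*(-75061/466) = 46296 + 21992873/233 = 32779841/233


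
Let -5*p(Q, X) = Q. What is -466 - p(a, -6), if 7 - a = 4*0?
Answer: -2323/5 ≈ -464.60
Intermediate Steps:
a = 7 (a = 7 - 4*0 = 7 - 1*0 = 7 + 0 = 7)
p(Q, X) = -Q/5
-466 - p(a, -6) = -466 - (-1)*7/5 = -466 - 1*(-7/5) = -466 + 7/5 = -2323/5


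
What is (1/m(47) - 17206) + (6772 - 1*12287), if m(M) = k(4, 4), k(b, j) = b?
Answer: -90883/4 ≈ -22721.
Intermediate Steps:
m(M) = 4
(1/m(47) - 17206) + (6772 - 1*12287) = (1/4 - 17206) + (6772 - 1*12287) = (¼ - 17206) + (6772 - 12287) = -68823/4 - 5515 = -90883/4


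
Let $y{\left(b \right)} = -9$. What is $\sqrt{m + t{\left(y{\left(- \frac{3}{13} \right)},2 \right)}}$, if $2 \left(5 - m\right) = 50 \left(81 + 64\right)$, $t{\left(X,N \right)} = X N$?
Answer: $i \sqrt{3638} \approx 60.316 i$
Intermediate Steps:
$t{\left(X,N \right)} = N X$
$m = -3620$ ($m = 5 - \frac{50 \left(81 + 64\right)}{2} = 5 - \frac{50 \cdot 145}{2} = 5 - 3625 = -3620$)
$\sqrt{m + t{\left(y{\left(- \frac{3}{13} \right)},2 \right)}} = \sqrt{-3620 + 2 \left(-9\right)} = \sqrt{-3620 - 18} = \sqrt{-3638} = i \sqrt{3638}$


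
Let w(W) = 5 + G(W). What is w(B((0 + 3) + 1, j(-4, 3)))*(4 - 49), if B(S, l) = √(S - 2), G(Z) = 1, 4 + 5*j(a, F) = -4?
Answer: -270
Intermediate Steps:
j(a, F) = -8/5 (j(a, F) = -⅘ + (⅕)*(-4) = -⅘ - ⅘ = -8/5)
B(S, l) = √(-2 + S)
w(W) = 6 (w(W) = 5 + 1 = 6)
w(B((0 + 3) + 1, j(-4, 3)))*(4 - 49) = 6*(4 - 49) = 6*(-45) = -270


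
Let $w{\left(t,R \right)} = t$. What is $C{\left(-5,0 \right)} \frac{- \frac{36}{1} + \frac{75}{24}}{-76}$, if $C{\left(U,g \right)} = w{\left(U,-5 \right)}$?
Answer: $- \frac{1315}{608} \approx -2.1628$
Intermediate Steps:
$C{\left(U,g \right)} = U$
$C{\left(-5,0 \right)} \frac{- \frac{36}{1} + \frac{75}{24}}{-76} = - 5 \frac{- \frac{36}{1} + \frac{75}{24}}{-76} = - 5 \left(\left(-36\right) 1 + 75 \cdot \frac{1}{24}\right) \left(- \frac{1}{76}\right) = - 5 \left(-36 + \frac{25}{8}\right) \left(- \frac{1}{76}\right) = - 5 \left(\left(- \frac{263}{8}\right) \left(- \frac{1}{76}\right)\right) = \left(-5\right) \frac{263}{608} = - \frac{1315}{608}$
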